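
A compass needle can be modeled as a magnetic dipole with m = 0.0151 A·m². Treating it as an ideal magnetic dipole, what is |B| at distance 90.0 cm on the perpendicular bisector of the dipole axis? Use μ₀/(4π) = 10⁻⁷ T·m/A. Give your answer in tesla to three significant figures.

B ≈ 2.07×10⁻⁹ T

In the equatorial plane B = (μ₀/4π)·m/r³ (half the axial value).
B = (10⁻⁷)·(0.0151) / (0.900)³ = 2.071×10⁻⁹ T.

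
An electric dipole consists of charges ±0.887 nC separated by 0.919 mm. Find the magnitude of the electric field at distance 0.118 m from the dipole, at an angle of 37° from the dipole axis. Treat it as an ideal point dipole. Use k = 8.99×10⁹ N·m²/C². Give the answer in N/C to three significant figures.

E ≈ 7.61 N/C

Dipole moment p = qd = (8.87×10⁻¹⁰ C)(9.19×10⁻⁴ m) = 8.152×10⁻¹³ C·m.
At angle θ the dipole field magnitude is E = (kp/r³)·√(1 + 3cos²θ).
kp/r³ = (8.99×10⁹)(8.152×10⁻¹³) / (0.118)³ = 4.460 N/C.
√(1 + 3cos²37°) = √(1 + 3·0.6378) = √2.9135 ≈ 1.7069.
E ≈ 4.460 × 1.707 = 7.613 N/C.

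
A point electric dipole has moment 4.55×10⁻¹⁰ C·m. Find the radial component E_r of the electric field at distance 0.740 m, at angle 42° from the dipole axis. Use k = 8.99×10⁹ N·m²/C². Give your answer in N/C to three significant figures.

E_r ≈ 15.0 N/C

For a dipole, E_r = (2kp cosθ)/r³.
kp/r³ = (8.99×10⁹)(4.55×10⁻¹⁰)/(0.740)³ = 10.09 N/C.
E_r = 2·10.09·cos42° = 15.00 N/C.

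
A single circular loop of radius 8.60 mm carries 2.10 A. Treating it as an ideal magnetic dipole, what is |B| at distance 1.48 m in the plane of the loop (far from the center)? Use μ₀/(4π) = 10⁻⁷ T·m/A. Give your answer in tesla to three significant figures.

Magnetic moment m = IA = Iπa² = (2.10)·π·(0.00860)² = 4.879×10⁻⁴ A·m².
In the equatorial plane B = (μ₀/4π)·m/r³ (half the axial value).
B = (10⁻⁷)·(4.879×10⁻⁴) / (1.48)³ = 1.505×10⁻¹¹ T.

B ≈ 1.51×10⁻¹¹ T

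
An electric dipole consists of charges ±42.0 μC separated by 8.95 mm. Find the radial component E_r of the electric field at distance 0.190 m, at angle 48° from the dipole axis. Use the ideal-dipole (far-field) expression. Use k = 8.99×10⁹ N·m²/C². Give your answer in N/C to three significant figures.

Dipole moment p = qd = (4.20×10⁻⁵ C)(0.00895 m) = 3.759×10⁻⁷ C·m.
For a dipole, E_r = (2kp cosθ)/r³.
kp/r³ = (8.99×10⁹)(3.759×10⁻⁷)/(0.190)³ = 4.927×10⁵ N/C.
E_r = 2·4.927×10⁵·cos48° = 6.593×10⁵ N/C.

E_r ≈ 6.59×10⁵ N/C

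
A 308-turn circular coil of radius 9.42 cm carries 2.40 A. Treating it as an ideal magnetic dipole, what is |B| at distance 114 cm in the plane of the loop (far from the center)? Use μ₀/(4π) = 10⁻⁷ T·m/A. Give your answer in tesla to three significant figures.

B ≈ 1.39×10⁻⁶ T

m = NIA = NIπa² = 308·(2.40)·π·(0.0942)² = 20.61 A·m².
In the equatorial plane B = (μ₀/4π)·m/r³ (half the axial value).
B = (10⁻⁷)·(20.61) / (1.14)³ = 1.391×10⁻⁶ T.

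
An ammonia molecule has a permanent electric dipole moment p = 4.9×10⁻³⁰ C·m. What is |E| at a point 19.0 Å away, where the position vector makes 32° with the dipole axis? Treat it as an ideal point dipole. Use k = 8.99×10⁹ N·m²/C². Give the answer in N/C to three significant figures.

At angle θ the dipole field magnitude is E = (kp/r³)·√(1 + 3cos²θ).
kp/r³ = (8.99×10⁹)(4.90×10⁻³⁰) / (1.90×10⁻⁹)³ = 6.422×10⁶ N/C.
√(1 + 3cos²32°) = √(1 + 3·0.7192) = √3.1576 ≈ 1.7770.
E ≈ 6.422×10⁶ × 1.777 = 1.141×10⁷ N/C.

E ≈ 1.14×10⁷ N/C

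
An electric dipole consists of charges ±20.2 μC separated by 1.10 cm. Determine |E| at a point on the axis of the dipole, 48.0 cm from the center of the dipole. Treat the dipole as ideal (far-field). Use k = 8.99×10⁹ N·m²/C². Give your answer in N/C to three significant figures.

Dipole moment p = qd = (2.02×10⁻⁵ C)(0.0110 m) = 2.222×10⁻⁷ C·m.
On the dipole axis E = 2kp/r³.
E = 2·(8.99×10⁹)(2.222×10⁻⁷) / (0.480)³ = 3.613×10⁴ N/C.

E ≈ 3.61×10⁴ N/C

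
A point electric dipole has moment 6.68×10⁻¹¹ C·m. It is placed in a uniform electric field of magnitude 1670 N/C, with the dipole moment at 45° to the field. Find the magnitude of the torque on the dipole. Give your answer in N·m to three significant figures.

Torque on an electric dipole: τ = pE sinθ.
τ = (6.68×10⁻¹¹)(1670)·sin45° = 7.888×10⁻⁸ N·m.

τ ≈ 7.89×10⁻⁸ N·m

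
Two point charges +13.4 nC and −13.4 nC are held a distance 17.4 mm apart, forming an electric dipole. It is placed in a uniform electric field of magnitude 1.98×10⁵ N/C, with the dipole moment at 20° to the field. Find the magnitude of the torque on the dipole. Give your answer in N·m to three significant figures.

Dipole moment p = qd = (1.34×10⁻⁸ C)(0.0174 m) = 2.332×10⁻¹⁰ C·m.
Torque on an electric dipole: τ = pE sinθ.
τ = (2.332×10⁻¹⁰)(1.98×10⁵)·sin20° = 1.579×10⁻⁵ N·m.

τ ≈ 1.58×10⁻⁵ N·m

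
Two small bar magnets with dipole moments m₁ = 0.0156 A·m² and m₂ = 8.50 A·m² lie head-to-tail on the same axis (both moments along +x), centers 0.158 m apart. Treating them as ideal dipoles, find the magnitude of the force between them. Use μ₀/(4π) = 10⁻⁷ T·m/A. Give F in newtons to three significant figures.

On-axis B of dipole 1: B = (μ₀/4π)·2m₁/r³. Force on dipole 2: F = m₂·dB/dr.
dB/dr = −(μ₀/4π)·6m₁/r⁴, so |F| = (μ₀/4π)·6m₁m₂/r⁴.
F = 6(10⁻⁷)(0.0156)(8.50)/(0.158)⁴ = 1.277×10⁻⁴ N.

F ≈ 1.28×10⁻⁴ N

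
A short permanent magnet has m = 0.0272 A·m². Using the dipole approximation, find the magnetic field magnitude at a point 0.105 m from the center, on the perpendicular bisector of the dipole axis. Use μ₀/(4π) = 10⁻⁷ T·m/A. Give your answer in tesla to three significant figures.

B ≈ 2.35×10⁻⁶ T

In the equatorial plane B = (μ₀/4π)·m/r³ (half the axial value).
B = (10⁻⁷)·(0.0272) / (0.105)³ = 2.350×10⁻⁶ T.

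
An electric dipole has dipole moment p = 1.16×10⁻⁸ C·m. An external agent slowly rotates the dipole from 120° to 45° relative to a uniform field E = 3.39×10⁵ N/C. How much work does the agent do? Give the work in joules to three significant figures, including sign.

W ≈ -0.00475 J

W_ext = ΔU = U(θ₂) − U(θ₁) = −pE cosθ₂ − (−pE cosθ₁) = pE(cosθ₁ − cosθ₂).
W = (1.16×10⁻⁸)(3.39×10⁵)·(cos120° − cos45°) = (0.003932)·(-1.2071) = -0.004747 J.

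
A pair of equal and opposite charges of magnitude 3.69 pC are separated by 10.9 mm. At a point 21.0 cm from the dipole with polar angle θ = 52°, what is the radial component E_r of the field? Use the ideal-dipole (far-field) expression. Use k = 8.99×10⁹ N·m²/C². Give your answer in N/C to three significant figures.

E_r ≈ 0.0481 N/C

Dipole moment p = qd = (3.69×10⁻¹² C)(0.0109 m) = 4.022×10⁻¹⁴ C·m.
For a dipole, E_r = (2kp cosθ)/r³.
kp/r³ = (8.99×10⁹)(4.022×10⁻¹⁴)/(0.210)³ = 0.03904 N/C.
E_r = 2·0.03904·cos52° = 0.04807 N/C.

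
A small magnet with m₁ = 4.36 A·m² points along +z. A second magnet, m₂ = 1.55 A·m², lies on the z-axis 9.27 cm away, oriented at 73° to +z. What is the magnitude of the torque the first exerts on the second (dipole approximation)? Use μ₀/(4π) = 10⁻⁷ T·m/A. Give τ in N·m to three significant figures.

τ ≈ 0.00162 N·m

Dipole B is on the axis of dipole A, so B₁ there is axial: B₁ = (μ₀/4π)·2m₁/r³ along +z.
B₁ = 2(10⁻⁷)(4.36)/(0.0927)³ = 0.001095 T.
τ = m₂ B₁ sinθ.
τ = (1.55)(0.001095)·sin73° = 0.001623 N·m.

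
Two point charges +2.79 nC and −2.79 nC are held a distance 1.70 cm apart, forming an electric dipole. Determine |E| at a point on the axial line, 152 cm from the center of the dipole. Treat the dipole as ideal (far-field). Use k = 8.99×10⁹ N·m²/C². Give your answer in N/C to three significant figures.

E ≈ 0.243 N/C

Dipole moment p = qd = (2.79×10⁻⁹ C)(0.0170 m) = 4.743×10⁻¹¹ C·m.
On the dipole axis E = 2kp/r³.
E = 2·(8.99×10⁹)(4.743×10⁻¹¹) / (1.52)³ = 0.2428 N/C.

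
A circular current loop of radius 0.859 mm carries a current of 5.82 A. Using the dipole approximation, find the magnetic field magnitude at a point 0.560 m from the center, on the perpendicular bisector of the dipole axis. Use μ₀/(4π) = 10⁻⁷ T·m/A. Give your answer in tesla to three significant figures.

Magnetic moment m = IA = Iπa² = (5.82)·π·(8.59×10⁻⁴)² = 1.349×10⁻⁵ A·m².
In the equatorial plane B = (μ₀/4π)·m/r³ (half the axial value).
B = (10⁻⁷)·(1.349×10⁻⁵) / (0.560)³ = 7.682×10⁻¹² T.

B ≈ 7.68×10⁻¹² T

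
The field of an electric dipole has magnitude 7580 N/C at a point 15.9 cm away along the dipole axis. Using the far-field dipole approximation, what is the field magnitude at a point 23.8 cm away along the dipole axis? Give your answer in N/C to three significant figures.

Dipole fields scale as 1/r³ in the far field; the geometry is the same at both points.
E₂ = E₁ · (r₁/r₂)³ = 7580 · (15.9/23.8)³.
(r₁/r₂)³ = (0.6681)³ = 0.2982.
E₂ ≈ 2260 N/C.

E ≈ 2260 N/C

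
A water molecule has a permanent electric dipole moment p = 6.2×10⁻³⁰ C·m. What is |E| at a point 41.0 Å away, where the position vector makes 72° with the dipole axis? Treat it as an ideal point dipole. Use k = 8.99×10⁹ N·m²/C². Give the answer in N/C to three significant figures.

At angle θ the dipole field magnitude is E = (kp/r³)·√(1 + 3cos²θ).
kp/r³ = (8.99×10⁹)(6.20×10⁻³⁰) / (4.10×10⁻⁹)³ = 8.087×10⁵ N/C.
√(1 + 3cos²72°) = √(1 + 3·0.0955) = √1.2865 ≈ 1.1342.
E ≈ 8.087×10⁵ × 1.134 = 9.173×10⁵ N/C.

E ≈ 9.17×10⁵ N/C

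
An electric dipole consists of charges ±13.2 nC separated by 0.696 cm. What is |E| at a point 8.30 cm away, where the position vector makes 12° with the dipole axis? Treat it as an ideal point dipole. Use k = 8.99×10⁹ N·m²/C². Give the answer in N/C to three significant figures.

Dipole moment p = qd = (1.32×10⁻⁸ C)(0.00696 m) = 9.187×10⁻¹¹ C·m.
At angle θ the dipole field magnitude is E = (kp/r³)·√(1 + 3cos²θ).
kp/r³ = (8.99×10⁹)(9.187×10⁻¹¹) / (0.0830)³ = 1444 N/C.
√(1 + 3cos²12°) = √(1 + 3·0.9568) = √3.8703 ≈ 1.9673.
E ≈ 1444 × 1.967 = 2842 N/C.

E ≈ 2840 N/C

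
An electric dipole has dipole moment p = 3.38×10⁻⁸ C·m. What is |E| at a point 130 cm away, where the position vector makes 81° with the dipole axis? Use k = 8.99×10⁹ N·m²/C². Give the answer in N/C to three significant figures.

E ≈ 143 N/C

At angle θ the dipole field magnitude is E = (kp/r³)·√(1 + 3cos²θ).
kp/r³ = (8.99×10⁹)(3.38×10⁻⁸) / (1.30)³ = 138.3 N/C.
√(1 + 3cos²81°) = √(1 + 3·0.0245) = √1.0734 ≈ 1.0361.
E ≈ 138.3 × 1.036 = 143.3 N/C.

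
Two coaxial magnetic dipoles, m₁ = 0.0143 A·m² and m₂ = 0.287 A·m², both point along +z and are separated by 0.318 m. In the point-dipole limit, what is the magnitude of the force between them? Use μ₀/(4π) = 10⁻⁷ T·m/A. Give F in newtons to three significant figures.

F ≈ 2.41×10⁻⁷ N

On-axis B of dipole 1: B = (μ₀/4π)·2m₁/r³. Force on dipole 2: F = m₂·dB/dr.
dB/dr = −(μ₀/4π)·6m₁/r⁴, so |F| = (μ₀/4π)·6m₁m₂/r⁴.
F = 6(10⁻⁷)(0.0143)(0.287)/(0.318)⁴ = 2.408×10⁻⁷ N.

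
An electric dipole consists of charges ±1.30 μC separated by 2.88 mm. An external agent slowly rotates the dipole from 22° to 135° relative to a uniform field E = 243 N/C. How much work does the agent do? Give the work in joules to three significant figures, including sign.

Dipole moment p = qd = (1.30×10⁻⁶ C)(0.00288 m) = 3.744×10⁻⁹ C·m.
W_ext = ΔU = U(θ₂) − U(θ₁) = −pE cosθ₂ − (−pE cosθ₁) = pE(cosθ₁ − cosθ₂).
W = (3.744×10⁻⁹)(243)·(cos22° − cos135°) = (9.098×10⁻⁷)·(+1.6343) = 1.487×10⁻⁶ J.

W ≈ 1.49×10⁻⁶ J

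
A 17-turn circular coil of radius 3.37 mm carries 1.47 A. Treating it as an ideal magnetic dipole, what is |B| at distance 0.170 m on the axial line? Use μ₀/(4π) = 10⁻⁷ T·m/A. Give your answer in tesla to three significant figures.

B ≈ 3.63×10⁻⁸ T

m = NIA = NIπa² = 17·(1.47)·π·(0.00337)² = 8.916×10⁻⁴ A·m².
On axis B = (μ₀/4π)·2m/r³.
B = 2·(10⁻⁷)·(8.916×10⁻⁴) / (0.170)³ = 3.630×10⁻⁸ T.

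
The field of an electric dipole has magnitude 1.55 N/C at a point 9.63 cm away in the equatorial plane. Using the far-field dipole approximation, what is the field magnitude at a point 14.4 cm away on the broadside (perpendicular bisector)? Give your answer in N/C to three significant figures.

Dipole fields scale as 1/r³ in the far field; the geometry is the same at both points.
E₂ = E₁ · (r₁/r₂)³ = 1.55 · (9.63/14.4)³.
(r₁/r₂)³ = (0.6688)³ = 0.2991.
E₂ ≈ 0.4636 N/C.

E ≈ 0.464 N/C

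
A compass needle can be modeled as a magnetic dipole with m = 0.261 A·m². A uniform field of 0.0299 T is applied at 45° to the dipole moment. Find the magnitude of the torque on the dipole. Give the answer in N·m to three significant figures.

τ ≈ 0.00552 N·m

Torque on a magnetic dipole: τ = mB sinθ.
τ = (0.261)(0.0299)·sin45° = 0.005518 N·m.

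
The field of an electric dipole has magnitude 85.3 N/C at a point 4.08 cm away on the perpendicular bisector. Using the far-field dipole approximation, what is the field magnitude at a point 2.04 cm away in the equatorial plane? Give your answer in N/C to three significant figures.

Dipole fields scale as 1/r³ in the far field; the geometry is the same at both points.
E₂ = E₁ · (r₁/r₂)³ = 85.3 · (4.08/2.04)³.
(r₁/r₂)³ = (2)³ = 8.
E₂ ≈ 682.4 N/C.

E ≈ 682 N/C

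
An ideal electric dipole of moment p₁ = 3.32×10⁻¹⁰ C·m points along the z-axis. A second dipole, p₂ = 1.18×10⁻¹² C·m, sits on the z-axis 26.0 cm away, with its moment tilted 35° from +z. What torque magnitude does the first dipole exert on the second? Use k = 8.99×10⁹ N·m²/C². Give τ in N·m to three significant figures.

The second dipole sits on the axis of the first, so the field there is axial: E₁ = 2kp₁/r³ along +z.
E₁ = 2(8.99×10⁹)(3.32×10⁻¹⁰)/(0.260)³ = 339.6 N/C.
Torque on the second dipole: τ = p₂ E₁ sinθ.
τ = (1.18×10⁻¹²)(339.6)·sin35° = 2.299×10⁻¹⁰ N·m.

τ ≈ 2.30×10⁻¹⁰ N·m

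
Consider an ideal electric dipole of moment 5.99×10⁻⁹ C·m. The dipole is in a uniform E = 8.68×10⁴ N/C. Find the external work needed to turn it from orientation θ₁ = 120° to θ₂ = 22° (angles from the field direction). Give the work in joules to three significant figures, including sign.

W ≈ -7.42×10⁻⁴ J

W_ext = ΔU = U(θ₂) − U(θ₁) = −pE cosθ₂ − (−pE cosθ₁) = pE(cosθ₁ − cosθ₂).
W = (5.99×10⁻⁹)(8.68×10⁴)·(cos120° − cos22°) = (5.199×10⁻⁴)·(-1.4272) = -7.420×10⁻⁴ J.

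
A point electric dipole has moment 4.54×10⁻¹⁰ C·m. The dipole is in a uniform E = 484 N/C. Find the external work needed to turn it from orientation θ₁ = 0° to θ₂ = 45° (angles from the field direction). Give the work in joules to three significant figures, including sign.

W_ext = ΔU = U(θ₂) − U(θ₁) = −pE cosθ₂ − (−pE cosθ₁) = pE(cosθ₁ − cosθ₂).
W = (4.54×10⁻¹⁰)(484)·(cos0° − cos45°) = (2.197×10⁻⁷)·(+0.2929) = 6.436×10⁻⁸ J.

W ≈ 6.44×10⁻⁸ J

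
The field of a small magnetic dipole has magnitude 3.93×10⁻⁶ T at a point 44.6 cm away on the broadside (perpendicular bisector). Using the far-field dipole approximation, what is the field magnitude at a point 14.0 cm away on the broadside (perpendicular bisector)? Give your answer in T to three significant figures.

Dipole fields scale as 1/r³ in the far field; the geometry is the same at both points.
B₂ = B₁ · (r₁/r₂)³ = 3.93×10⁻⁶ · (44.6/14.0)³.
(r₁/r₂)³ = (3.186)³ = 32.33.
B₂ ≈ 1.271×10⁻⁴ T.

B ≈ 1.27×10⁻⁴ T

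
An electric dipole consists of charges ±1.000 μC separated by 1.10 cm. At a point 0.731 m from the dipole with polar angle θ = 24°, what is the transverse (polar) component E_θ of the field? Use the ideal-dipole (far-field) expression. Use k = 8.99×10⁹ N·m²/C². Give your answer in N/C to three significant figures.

E_θ ≈ 103 N/C

Dipole moment p = qd = (1.00×10⁻⁶ C)(0.0110 m) = 1.10×10⁻⁸ C·m.
For a dipole, E_θ = (kp sinθ)/r³.
kp/r³ = (8.99×10⁹)(1.10×10⁻⁸)/(0.731)³ = 253.2 N/C.
E_θ = 253.2·sin24° = 103.0 N/C.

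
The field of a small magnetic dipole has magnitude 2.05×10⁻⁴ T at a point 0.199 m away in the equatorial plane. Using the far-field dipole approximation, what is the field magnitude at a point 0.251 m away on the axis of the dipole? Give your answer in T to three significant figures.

B ≈ 2.04×10⁻⁴ T

Dipole fields scale as 1/r³ in the far field.
The axial field is twice the equatorial field at the same r, so the geometry factor is 2/1.
B₂ = B₁ · (2/1) · (r₁/r₂)³ = 2.05×10⁻⁴ · 2 · (0.199/0.251)³.
(r₁/r₂)³ = (0.7928)³ = 0.4984.
B₂ ≈ 2.043×10⁻⁴ T.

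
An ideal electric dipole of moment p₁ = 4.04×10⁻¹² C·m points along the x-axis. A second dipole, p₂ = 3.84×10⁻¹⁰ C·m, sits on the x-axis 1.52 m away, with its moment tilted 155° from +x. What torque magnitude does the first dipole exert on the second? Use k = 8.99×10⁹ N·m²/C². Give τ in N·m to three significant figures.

The second dipole sits on the axis of the first, so the field there is axial: E₁ = 2kp₁/r³ along +x.
E₁ = 2(8.99×10⁹)(4.04×10⁻¹²)/(1.52)³ = 0.02068 N/C.
Torque on the second dipole: τ = p₂ E₁ sinθ.
τ = (3.84×10⁻¹⁰)(0.02068)·sin155° = 3.357×10⁻¹² N·m.

τ ≈ 3.36×10⁻¹² N·m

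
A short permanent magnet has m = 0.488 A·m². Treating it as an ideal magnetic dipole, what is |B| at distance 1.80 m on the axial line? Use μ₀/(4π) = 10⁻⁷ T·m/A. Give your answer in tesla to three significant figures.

On axis B = (μ₀/4π)·2m/r³.
B = 2·(10⁻⁷)·(0.488) / (1.80)³ = 1.674×10⁻⁸ T.

B ≈ 1.67×10⁻⁸ T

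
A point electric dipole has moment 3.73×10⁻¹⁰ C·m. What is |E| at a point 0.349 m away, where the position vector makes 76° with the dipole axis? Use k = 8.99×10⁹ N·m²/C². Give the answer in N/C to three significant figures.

At angle θ the dipole field magnitude is E = (kp/r³)·√(1 + 3cos²θ).
kp/r³ = (8.99×10⁹)(3.73×10⁻¹⁰) / (0.349)³ = 78.88 N/C.
√(1 + 3cos²76°) = √(1 + 3·0.0585) = √1.1756 ≈ 1.0842.
E ≈ 78.88 × 1.084 = 85.53 N/C.

E ≈ 85.5 N/C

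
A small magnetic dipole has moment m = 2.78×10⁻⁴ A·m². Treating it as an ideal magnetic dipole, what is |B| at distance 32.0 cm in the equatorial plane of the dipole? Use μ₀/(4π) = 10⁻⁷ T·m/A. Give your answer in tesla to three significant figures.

B ≈ 8.48×10⁻¹⁰ T

In the equatorial plane B = (μ₀/4π)·m/r³ (half the axial value).
B = (10⁻⁷)·(2.78×10⁻⁴) / (0.320)³ = 8.484×10⁻¹⁰ T.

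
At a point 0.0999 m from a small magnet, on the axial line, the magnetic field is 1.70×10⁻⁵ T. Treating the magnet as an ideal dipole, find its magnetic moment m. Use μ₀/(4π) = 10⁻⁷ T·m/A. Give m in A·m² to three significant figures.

On axis B = (μ₀/4π)·2m/r³, so m = Br³·4π/(μ₀·2).
m = (1.70×10⁻⁵)·(0.0999)³ / (2·10⁻⁷) = 0.08475 A·m².

m ≈ 0.0847 A·m²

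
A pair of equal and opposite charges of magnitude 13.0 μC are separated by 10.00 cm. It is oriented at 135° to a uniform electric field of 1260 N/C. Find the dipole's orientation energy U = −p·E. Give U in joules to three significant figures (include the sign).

U ≈ 0.00116 J

Dipole moment p = qd = (1.30×10⁻⁵ C)(0.100 m) = 1.30×10⁻⁶ C·m.
U = −p·E = −pE cosθ.
U = −(1.30×10⁻⁶)(1260)·cos135° = 0.001158 J.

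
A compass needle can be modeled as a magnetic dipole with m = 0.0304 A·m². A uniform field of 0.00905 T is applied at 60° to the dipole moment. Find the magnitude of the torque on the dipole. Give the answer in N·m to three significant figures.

Torque on a magnetic dipole: τ = mB sinθ.
τ = (0.0304)(0.00905)·sin60° = 2.383×10⁻⁴ N·m.

τ ≈ 2.38×10⁻⁴ N·m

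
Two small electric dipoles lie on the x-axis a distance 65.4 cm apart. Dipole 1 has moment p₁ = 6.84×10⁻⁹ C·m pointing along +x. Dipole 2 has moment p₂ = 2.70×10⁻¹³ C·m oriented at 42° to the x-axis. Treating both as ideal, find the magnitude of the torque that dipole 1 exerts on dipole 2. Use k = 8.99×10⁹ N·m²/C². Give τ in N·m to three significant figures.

The second dipole sits on the axis of the first, so the field there is axial: E₁ = 2kp₁/r³ along +x.
E₁ = 2(8.99×10⁹)(6.84×10⁻⁹)/(0.654)³ = 439.7 N/C.
Torque on the second dipole: τ = p₂ E₁ sinθ.
τ = (2.70×10⁻¹³)(439.7)·sin42° = 7.943×10⁻¹¹ N·m.

τ ≈ 7.94×10⁻¹¹ N·m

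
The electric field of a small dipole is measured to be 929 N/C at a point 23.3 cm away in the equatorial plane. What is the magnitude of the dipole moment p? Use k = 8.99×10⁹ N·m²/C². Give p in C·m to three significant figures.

p ≈ 1.31×10⁻⁹ C·m

In the equatorial plane E = kp/r³, so p = Er³/(k).
p = (929)·(0.233)³ / (8.99×10⁹) = 1.307×10⁻⁹ C·m.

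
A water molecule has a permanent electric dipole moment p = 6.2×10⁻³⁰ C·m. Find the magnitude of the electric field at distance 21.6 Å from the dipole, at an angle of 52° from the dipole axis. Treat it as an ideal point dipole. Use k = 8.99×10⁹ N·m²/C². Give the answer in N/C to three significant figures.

E ≈ 8.09×10⁶ N/C

At angle θ the dipole field magnitude is E = (kp/r³)·√(1 + 3cos²θ).
kp/r³ = (8.99×10⁹)(6.20×10⁻³⁰) / (2.16×10⁻⁹)³ = 5.531×10⁶ N/C.
√(1 + 3cos²52°) = √(1 + 3·0.3790) = √2.1371 ≈ 1.4619.
E ≈ 5.531×10⁶ × 1.462 = 8.085×10⁶ N/C.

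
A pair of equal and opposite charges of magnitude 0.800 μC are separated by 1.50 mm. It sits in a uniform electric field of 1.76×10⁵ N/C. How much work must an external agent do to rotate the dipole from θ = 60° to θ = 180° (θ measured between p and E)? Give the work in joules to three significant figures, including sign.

W ≈ 3.17×10⁻⁴ J

Dipole moment p = qd = (8.00×10⁻⁷ C)(0.00150 m) = 1.20×10⁻⁹ C·m.
W_ext = ΔU = U(θ₂) − U(θ₁) = −pE cosθ₂ − (−pE cosθ₁) = pE(cosθ₁ − cosθ₂).
W = (1.20×10⁻⁹)(1.76×10⁵)·(cos60° − cos180°) = (2.112×10⁻⁴)·(+1.5000) = 3.168×10⁻⁴ J.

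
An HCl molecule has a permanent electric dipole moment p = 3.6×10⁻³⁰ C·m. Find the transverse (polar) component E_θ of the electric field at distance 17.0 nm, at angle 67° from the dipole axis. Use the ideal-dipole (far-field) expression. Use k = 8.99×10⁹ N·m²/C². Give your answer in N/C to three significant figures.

E_θ ≈ 6060 N/C

For a dipole, E_θ = (kp sinθ)/r³.
kp/r³ = (8.99×10⁹)(3.60×10⁻³⁰)/(1.70×10⁻⁸)³ = 6587 N/C.
E_θ = 6587·sin67° = 6064 N/C.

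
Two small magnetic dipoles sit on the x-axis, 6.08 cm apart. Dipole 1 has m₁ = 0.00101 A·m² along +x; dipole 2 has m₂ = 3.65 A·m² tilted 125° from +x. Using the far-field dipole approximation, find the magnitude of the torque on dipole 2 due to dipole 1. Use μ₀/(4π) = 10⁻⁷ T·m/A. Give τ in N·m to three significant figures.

τ ≈ 2.69×10⁻⁶ N·m

Dipole B is on the axis of dipole A, so B₁ there is axial: B₁ = (μ₀/4π)·2m₁/r³ along +x.
B₁ = 2(10⁻⁷)(0.00101)/(0.0608)³ = 8.988×10⁻⁷ T.
τ = m₂ B₁ sinθ.
τ = (3.65)(8.988×10⁻⁷)·sin125° = 2.687×10⁻⁶ N·m.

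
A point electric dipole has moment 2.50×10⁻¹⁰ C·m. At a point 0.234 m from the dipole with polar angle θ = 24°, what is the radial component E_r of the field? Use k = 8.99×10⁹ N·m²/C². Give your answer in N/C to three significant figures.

For a dipole, E_r = (2kp cosθ)/r³.
kp/r³ = (8.99×10⁹)(2.50×10⁻¹⁰)/(0.234)³ = 175.4 N/C.
E_r = 2·175.4·cos24° = 320.5 N/C.

E_r ≈ 320 N/C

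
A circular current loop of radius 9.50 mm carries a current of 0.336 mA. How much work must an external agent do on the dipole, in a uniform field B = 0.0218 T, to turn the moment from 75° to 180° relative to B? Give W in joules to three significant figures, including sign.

W ≈ 2.61×10⁻⁹ J

Magnetic moment m = IA = Iπa² = (3.36×10⁻⁴)·π·(0.00950)² = 9.527×10⁻⁸ A·m².
W_ext = ΔU = −mB cosθ₂ + mB cosθ₁ = mB(cosθ₁ − cosθ₂).
W = (9.527×10⁻⁸)(0.0218)·(cos75° − cos180°) = (2.077×10⁻⁹)·(+1.2588) = 2.614×10⁻⁹ J.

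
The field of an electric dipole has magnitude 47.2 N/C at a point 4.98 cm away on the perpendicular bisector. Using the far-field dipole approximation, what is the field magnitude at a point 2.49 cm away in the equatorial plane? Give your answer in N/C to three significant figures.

E ≈ 378 N/C

Dipole fields scale as 1/r³ in the far field; the geometry is the same at both points.
E₂ = E₁ · (r₁/r₂)³ = 47.2 · (4.98/2.49)³.
(r₁/r₂)³ = (2)³ = 8.
E₂ ≈ 377.6 N/C.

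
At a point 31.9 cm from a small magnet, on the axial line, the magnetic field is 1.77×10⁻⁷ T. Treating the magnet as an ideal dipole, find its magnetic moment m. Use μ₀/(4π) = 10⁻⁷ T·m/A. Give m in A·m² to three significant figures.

m ≈ 0.0287 A·m²

On axis B = (μ₀/4π)·2m/r³, so m = Br³·4π/(μ₀·2).
m = (1.77×10⁻⁷)·(0.319)³ / (2·10⁻⁷) = 0.02873 A·m².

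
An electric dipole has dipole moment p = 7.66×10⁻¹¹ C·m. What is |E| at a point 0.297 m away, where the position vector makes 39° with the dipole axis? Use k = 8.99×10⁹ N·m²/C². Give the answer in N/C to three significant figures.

At angle θ the dipole field magnitude is E = (kp/r³)·√(1 + 3cos²θ).
kp/r³ = (8.99×10⁹)(7.66×10⁻¹¹) / (0.297)³ = 26.29 N/C.
√(1 + 3cos²39°) = √(1 + 3·0.6040) = √2.8119 ≈ 1.6769.
E ≈ 26.29 × 1.677 = 44.08 N/C.

E ≈ 44.1 N/C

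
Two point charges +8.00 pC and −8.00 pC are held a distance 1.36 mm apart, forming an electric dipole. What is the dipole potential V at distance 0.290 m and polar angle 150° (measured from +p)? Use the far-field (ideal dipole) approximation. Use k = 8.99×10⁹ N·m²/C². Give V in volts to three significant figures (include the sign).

V ≈ -0.00101 V

Dipole moment p = qd = (8.00×10⁻¹² C)(0.00136 m) = 1.088×10⁻¹⁴ C·m.
The dipole potential is V = kp cosθ / r².
V = (8.99×10⁹)(1.088×10⁻¹⁴)·cos150° / (0.290)² = -0.001007 V.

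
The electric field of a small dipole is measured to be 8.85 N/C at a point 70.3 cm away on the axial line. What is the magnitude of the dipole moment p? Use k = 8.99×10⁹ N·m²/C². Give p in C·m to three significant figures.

On axis E = 2kp/r³, so p = Er³/(2k).
p = (8.85)·(0.703)³ / (2·8.99×10⁹) = 1.710×10⁻¹⁰ C·m.

p ≈ 1.71×10⁻¹⁰ C·m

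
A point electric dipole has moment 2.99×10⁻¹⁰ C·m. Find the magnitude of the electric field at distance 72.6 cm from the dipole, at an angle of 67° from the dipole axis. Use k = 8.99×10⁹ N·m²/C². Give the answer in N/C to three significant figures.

At angle θ the dipole field magnitude is E = (kp/r³)·√(1 + 3cos²θ).
kp/r³ = (8.99×10⁹)(2.99×10⁻¹⁰) / (0.726)³ = 7.025 N/C.
√(1 + 3cos²67°) = √(1 + 3·0.1527) = √1.4580 ≈ 1.2075.
E ≈ 7.025 × 1.207 = 8.482 N/C.

E ≈ 8.48 N/C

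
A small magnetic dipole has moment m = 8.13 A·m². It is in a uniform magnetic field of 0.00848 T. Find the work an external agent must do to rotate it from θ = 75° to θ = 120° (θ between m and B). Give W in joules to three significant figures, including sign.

W ≈ 0.0523 J

W_ext = ΔU = −mB cosθ₂ + mB cosθ₁ = mB(cosθ₁ − cosθ₂).
W = (8.13)(0.00848)·(cos75° − cos120°) = (0.06894)·(+0.7588) = 0.05231 J.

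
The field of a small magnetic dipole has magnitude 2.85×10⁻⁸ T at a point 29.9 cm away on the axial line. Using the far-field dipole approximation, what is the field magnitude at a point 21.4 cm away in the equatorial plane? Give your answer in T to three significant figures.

Dipole fields scale as 1/r³ in the far field.
The axial field is twice the equatorial field at the same r, so the geometry factor is 1/2.
B₂ = B₁ · (1/2) · (r₁/r₂)³ = 2.85×10⁻⁸ · 0.5 · (29.9/21.4)³.
(r₁/r₂)³ = (1.397)³ = 2.728.
B₂ ≈ 3.887×10⁻⁸ T.

B ≈ 3.89×10⁻⁸ T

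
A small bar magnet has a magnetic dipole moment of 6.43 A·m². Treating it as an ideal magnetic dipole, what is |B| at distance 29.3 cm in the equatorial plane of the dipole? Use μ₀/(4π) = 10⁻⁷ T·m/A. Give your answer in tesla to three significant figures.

B ≈ 2.56×10⁻⁵ T

In the equatorial plane B = (μ₀/4π)·m/r³ (half the axial value).
B = (10⁻⁷)·(6.43) / (0.293)³ = 2.556×10⁻⁵ T.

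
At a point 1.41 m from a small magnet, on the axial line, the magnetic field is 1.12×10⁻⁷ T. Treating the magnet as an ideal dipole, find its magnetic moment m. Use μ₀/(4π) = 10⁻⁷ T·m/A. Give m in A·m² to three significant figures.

On axis B = (μ₀/4π)·2m/r³, so m = Br³·4π/(μ₀·2).
m = (1.12×10⁻⁷)·(1.41)³ / (2·10⁻⁷) = 1.570 A·m².

m ≈ 1.57 A·m²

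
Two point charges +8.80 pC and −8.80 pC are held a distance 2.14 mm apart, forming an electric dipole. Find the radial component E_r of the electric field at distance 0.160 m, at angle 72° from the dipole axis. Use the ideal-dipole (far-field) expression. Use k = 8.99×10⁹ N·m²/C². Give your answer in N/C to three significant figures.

E_r ≈ 0.0255 N/C

Dipole moment p = qd = (8.80×10⁻¹² C)(0.00214 m) = 1.883×10⁻¹⁴ C·m.
For a dipole, E_r = (2kp cosθ)/r³.
kp/r³ = (8.99×10⁹)(1.883×10⁻¹⁴)/(0.160)³ = 0.04133 N/C.
E_r = 2·0.04133·cos72° = 0.02554 N/C.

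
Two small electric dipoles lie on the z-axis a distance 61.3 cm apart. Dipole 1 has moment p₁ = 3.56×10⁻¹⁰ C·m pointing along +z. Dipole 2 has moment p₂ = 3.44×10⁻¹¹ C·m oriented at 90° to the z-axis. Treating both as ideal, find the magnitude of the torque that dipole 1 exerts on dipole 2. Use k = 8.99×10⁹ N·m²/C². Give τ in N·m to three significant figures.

τ ≈ 9.56×10⁻¹⁰ N·m

The second dipole sits on the axis of the first, so the field there is axial: E₁ = 2kp₁/r³ along +z.
E₁ = 2(8.99×10⁹)(3.56×10⁻¹⁰)/(0.613)³ = 27.79 N/C.
Torque on the second dipole: τ = p₂ E₁ sinθ.
τ = (3.44×10⁻¹¹)(27.79)·sin90° = 9.559×10⁻¹⁰ N·m.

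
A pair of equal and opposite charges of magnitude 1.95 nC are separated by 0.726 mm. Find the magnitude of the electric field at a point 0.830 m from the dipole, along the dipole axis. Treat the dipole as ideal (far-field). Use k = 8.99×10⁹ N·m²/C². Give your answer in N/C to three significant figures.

E ≈ 0.0445 N/C

Dipole moment p = qd = (1.95×10⁻⁹ C)(7.26×10⁻⁴ m) = 1.416×10⁻¹² C·m.
On the dipole axis E = 2kp/r³.
E = 2·(8.99×10⁹)(1.416×10⁻¹²) / (0.830)³ = 0.04453 N/C.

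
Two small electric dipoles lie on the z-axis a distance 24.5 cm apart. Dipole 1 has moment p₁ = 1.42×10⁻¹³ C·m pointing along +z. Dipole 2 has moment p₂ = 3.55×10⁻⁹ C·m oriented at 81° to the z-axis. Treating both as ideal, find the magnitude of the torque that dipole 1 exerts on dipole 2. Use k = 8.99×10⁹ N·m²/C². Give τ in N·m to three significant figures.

τ ≈ 6.09×10⁻¹⁰ N·m

The second dipole sits on the axis of the first, so the field there is axial: E₁ = 2kp₁/r³ along +z.
E₁ = 2(8.99×10⁹)(1.42×10⁻¹³)/(0.245)³ = 0.1736 N/C.
Torque on the second dipole: τ = p₂ E₁ sinθ.
τ = (3.55×10⁻⁹)(0.1736)·sin81° = 6.087×10⁻¹⁰ N·m.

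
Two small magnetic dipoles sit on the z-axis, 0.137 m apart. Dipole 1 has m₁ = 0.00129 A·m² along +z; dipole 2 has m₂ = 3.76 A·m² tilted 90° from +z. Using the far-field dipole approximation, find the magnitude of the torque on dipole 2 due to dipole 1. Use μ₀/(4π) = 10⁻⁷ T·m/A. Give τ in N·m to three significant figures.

τ ≈ 3.77×10⁻⁷ N·m

Dipole B is on the axis of dipole A, so B₁ there is axial: B₁ = (μ₀/4π)·2m₁/r³ along +z.
B₁ = 2(10⁻⁷)(0.00129)/(0.137)³ = 1.003×10⁻⁷ T.
τ = m₂ B₁ sinθ.
τ = (3.76)(1.003×10⁻⁷)·sin90° = 3.773×10⁻⁷ N·m.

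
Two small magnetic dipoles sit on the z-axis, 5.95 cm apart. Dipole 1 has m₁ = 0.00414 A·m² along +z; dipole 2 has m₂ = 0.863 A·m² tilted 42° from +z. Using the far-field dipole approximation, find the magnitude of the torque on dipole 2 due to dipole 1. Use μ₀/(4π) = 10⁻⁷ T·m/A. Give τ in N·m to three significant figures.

Dipole B is on the axis of dipole A, so B₁ there is axial: B₁ = (μ₀/4π)·2m₁/r³ along +z.
B₁ = 2(10⁻⁷)(0.00414)/(0.0595)³ = 3.931×10⁻⁶ T.
τ = m₂ B₁ sinθ.
τ = (0.863)(3.931×10⁻⁶)·sin42° = 2.270×10⁻⁶ N·m.

τ ≈ 2.27×10⁻⁶ N·m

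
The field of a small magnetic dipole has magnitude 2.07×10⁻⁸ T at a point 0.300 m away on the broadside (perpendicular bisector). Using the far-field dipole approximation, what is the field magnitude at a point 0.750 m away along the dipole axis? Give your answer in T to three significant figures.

Dipole fields scale as 1/r³ in the far field.
The axial field is twice the equatorial field at the same r, so the geometry factor is 2/1.
B₂ = B₁ · (2/1) · (r₁/r₂)³ = 2.07×10⁻⁸ · 2 · (0.300/0.750)³.
(r₁/r₂)³ = (0.4)³ = 0.064.
B₂ ≈ 2.650×10⁻⁹ T.

B ≈ 2.65×10⁻⁹ T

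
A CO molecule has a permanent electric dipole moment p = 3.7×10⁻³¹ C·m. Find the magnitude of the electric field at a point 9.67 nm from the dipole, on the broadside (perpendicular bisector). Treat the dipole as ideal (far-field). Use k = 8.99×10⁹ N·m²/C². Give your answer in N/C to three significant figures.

On the perpendicular bisector E = kp/r³ (half the axial value at the same distance).
E = (8.99×10⁹)(3.70×10⁻³¹) / (9.67×10⁻⁹)³ = 3679 N/C.

E ≈ 3680 N/C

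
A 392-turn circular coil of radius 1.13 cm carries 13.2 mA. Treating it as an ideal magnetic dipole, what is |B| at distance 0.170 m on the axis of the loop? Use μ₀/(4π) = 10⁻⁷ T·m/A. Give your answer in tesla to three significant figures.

m = NIA = NIπa² = 392·(0.0132)·π·(0.0113)² = 0.002076 A·m².
On axis B = (μ₀/4π)·2m/r³.
B = 2·(10⁻⁷)·(0.002076) / (0.170)³ = 8.451×10⁻⁸ T.

B ≈ 8.45×10⁻⁸ T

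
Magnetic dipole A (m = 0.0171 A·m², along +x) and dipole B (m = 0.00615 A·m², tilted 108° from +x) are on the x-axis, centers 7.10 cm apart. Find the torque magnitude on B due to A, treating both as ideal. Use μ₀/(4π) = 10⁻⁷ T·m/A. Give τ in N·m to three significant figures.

τ ≈ 5.59×10⁻⁸ N·m

Dipole B is on the axis of dipole A, so B₁ there is axial: B₁ = (μ₀/4π)·2m₁/r³ along +x.
B₁ = 2(10⁻⁷)(0.0171)/(0.0710)³ = 9.555×10⁻⁶ T.
τ = m₂ B₁ sinθ.
τ = (0.00615)(9.555×10⁻⁶)·sin108° = 5.589×10⁻⁸ N·m.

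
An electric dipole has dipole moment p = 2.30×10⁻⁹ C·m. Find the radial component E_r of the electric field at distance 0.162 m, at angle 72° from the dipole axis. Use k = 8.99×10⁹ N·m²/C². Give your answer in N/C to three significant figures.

For a dipole, E_r = (2kp cosθ)/r³.
kp/r³ = (8.99×10⁹)(2.30×10⁻⁹)/(0.162)³ = 4863 N/C.
E_r = 2·4863·cos72° = 3006 N/C.

E_r ≈ 3010 N/C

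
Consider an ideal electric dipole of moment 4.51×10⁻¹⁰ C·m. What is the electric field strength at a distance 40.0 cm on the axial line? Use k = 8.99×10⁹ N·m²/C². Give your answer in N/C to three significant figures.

E ≈ 127 N/C

On the dipole axis E = 2kp/r³.
E = 2·(8.99×10⁹)(4.51×10⁻¹⁰) / (0.400)³ = 126.7 N/C.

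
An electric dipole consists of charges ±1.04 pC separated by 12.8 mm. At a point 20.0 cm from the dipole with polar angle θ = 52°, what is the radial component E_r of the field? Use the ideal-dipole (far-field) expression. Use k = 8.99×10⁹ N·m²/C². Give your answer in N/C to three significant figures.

Dipole moment p = qd = (1.04×10⁻¹² C)(0.0128 m) = 1.331×10⁻¹⁴ C·m.
For a dipole, E_r = (2kp cosθ)/r³.
kp/r³ = (8.99×10⁹)(1.331×10⁻¹⁴)/(0.200)³ = 0.01496 N/C.
E_r = 2·0.01496·cos52° = 0.01842 N/C.

E_r ≈ 0.0184 N/C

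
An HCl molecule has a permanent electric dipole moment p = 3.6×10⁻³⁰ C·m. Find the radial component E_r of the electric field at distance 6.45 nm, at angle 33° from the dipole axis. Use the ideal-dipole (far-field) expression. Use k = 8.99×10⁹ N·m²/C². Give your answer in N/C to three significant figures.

E_r ≈ 2.02×10⁵ N/C

For a dipole, E_r = (2kp cosθ)/r³.
kp/r³ = (8.99×10⁹)(3.60×10⁻³⁰)/(6.45×10⁻⁹)³ = 1.206×10⁵ N/C.
E_r = 2·1.206×10⁵·cos33° = 2.023×10⁵ N/C.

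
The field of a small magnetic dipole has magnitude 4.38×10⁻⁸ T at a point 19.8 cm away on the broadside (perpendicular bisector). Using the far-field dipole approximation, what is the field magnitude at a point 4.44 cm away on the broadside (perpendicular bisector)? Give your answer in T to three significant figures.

Dipole fields scale as 1/r³ in the far field; the geometry is the same at both points.
B₂ = B₁ · (r₁/r₂)³ = 4.38×10⁻⁸ · (19.8/4.44)³.
(r₁/r₂)³ = (4.459)³ = 88.68.
B₂ ≈ 3.884×10⁻⁶ T.

B ≈ 3.88×10⁻⁶ T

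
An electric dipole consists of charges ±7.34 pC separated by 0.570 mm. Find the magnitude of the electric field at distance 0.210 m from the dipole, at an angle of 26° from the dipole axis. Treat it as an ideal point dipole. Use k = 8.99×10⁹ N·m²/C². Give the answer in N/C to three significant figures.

Dipole moment p = qd = (7.34×10⁻¹² C)(5.70×10⁻⁴ m) = 4.184×10⁻¹⁵ C·m.
At angle θ the dipole field magnitude is E = (kp/r³)·√(1 + 3cos²θ).
kp/r³ = (8.99×10⁹)(4.184×10⁻¹⁵) / (0.210)³ = 0.004062 N/C.
√(1 + 3cos²26°) = √(1 + 3·0.8078) = √3.4235 ≈ 1.8503.
E ≈ 0.004062 × 1.850 = 0.007515 N/C.

E ≈ 0.00751 N/C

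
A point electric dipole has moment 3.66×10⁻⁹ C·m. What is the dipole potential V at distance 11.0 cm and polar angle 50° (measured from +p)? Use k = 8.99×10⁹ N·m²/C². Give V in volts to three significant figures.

The dipole potential is V = kp cosθ / r².
V = (8.99×10⁹)(3.66×10⁻⁹)·cos50° / (0.110)² = 1748 V.

V ≈ 1750 V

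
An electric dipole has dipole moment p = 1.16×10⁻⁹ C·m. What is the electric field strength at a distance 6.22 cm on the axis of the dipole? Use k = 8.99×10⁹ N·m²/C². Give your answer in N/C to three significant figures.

On the dipole axis E = 2kp/r³.
E = 2·(8.99×10⁹)(1.16×10⁻⁹) / (0.0622)³ = 8.667×10⁴ N/C.

E ≈ 8.67×10⁴ N/C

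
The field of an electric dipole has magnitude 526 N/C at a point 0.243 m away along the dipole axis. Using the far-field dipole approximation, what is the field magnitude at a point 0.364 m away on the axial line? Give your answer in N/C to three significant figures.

E ≈ 156 N/C

Dipole fields scale as 1/r³ in the far field; the geometry is the same at both points.
E₂ = E₁ · (r₁/r₂)³ = 526 · (0.243/0.364)³.
(r₁/r₂)³ = (0.6676)³ = 0.2975.
E₂ ≈ 156.5 N/C.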